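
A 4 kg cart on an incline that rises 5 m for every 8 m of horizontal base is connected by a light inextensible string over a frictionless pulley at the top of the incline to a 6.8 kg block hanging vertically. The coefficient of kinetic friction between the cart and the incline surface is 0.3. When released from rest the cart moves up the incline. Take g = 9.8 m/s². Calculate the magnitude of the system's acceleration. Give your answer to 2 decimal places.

For the cart on the incline: the weight component along the slope is m₁g sin 32.01° = 4 × 9.8 × 0.5300 = 20.776 N and the normal force is N = m₁g cos 32.01° = 33.242 N.
Kinetic friction opposes the cart's motion up the incline: f = μN = 0.3 × 33.242 = 9.973 N acting down the slope.
Newton's second law for the cart (up-slope positive): T − 20.776 − 9.973 = 4 a. For the hanging block (downward positive): 6.8 × 9.8 − T = 6.8 a.
Adding the two equations eliminates T: 35.891 = 10.8 a, so a = 3.3232 m/s².

3.32 m/s²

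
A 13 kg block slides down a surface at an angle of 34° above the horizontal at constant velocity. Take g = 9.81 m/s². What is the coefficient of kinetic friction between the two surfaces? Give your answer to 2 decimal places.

0.67

At constant velocity the net force along the incline is zero: mg sin 34° = μ mg cos 34°.
So μ = tan 34° = 0.5592 / 0.8290 = 0.6745.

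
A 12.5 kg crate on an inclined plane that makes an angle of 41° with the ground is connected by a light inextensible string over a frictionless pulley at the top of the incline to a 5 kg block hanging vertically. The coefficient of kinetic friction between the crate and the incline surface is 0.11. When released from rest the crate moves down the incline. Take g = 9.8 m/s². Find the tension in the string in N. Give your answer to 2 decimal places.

55.06 N

For the crate on the incline: the weight component along the slope is m₁g sin 41° = 12.5 × 9.8 × 0.6561 = 80.372 N and the normal force is N = m₁g cos 41° = 92.452 N.
Kinetic friction opposes the crate's motion down the incline: f = μN = 0.11 × 92.452 = 10.170 N acting up the slope.
Newton's second law for the crate (down-slope positive): 80.372 − 10.170 − T = 12.5 a. For the hanging block (upward positive): T − 5 × 9.8 = 5 a.
Adding the two equations eliminates T: 21.202 = 17.5 a, so a = 1.2115 m/s².
Then from the hanging block's equation, T = 5 × (9.8 + 1.2115) = 55.058 N.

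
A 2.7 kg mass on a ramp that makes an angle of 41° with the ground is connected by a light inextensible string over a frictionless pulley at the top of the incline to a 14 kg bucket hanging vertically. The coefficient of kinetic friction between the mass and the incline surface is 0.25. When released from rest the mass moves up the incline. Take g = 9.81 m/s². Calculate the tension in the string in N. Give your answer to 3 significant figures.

41.0 N

For the mass on the incline: the weight component along the slope is m₁g sin 41° = 2.7 × 9.81 × 0.6561 = 17.378 N and the normal force is N = m₁g cos 41° = 19.990 N.
Kinetic friction opposes the mass's motion up the incline: f = μN = 0.25 × 19.990 = 4.997 N acting down the slope.
Newton's second law for the mass (up-slope positive): T − 17.378 − 4.997 = 2.7 a. For the hanging bucket (downward positive): 14 × 9.81 − T = 14 a.
Adding the two equations eliminates T: 114.965 = 16.7 a, so a = 6.8841 m/s².
Then from the hanging bucket's equation, T = 14 × (9.81 − 6.8841) = 40.963 N.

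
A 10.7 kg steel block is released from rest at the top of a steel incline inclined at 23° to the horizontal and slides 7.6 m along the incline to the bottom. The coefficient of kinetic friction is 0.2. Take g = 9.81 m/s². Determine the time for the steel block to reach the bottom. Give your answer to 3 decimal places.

The weight component along the incline is mg sin 23° = 41.014 N and the normal force is N = mg cos 23° = 96.623 N.
Friction up the slope is f = μN = 0.2 × 96.623 = 19.325 N, so the net downslope force is 41.014 − 19.325 = 21.689 N and a = 21.689 / 10.7 = 2.0270 m/s².
Starting from rest, L = ½at², so t = √(2L/a) = √(2 × 7.6 / 2.0270) = 2.7384 s.

2.738 s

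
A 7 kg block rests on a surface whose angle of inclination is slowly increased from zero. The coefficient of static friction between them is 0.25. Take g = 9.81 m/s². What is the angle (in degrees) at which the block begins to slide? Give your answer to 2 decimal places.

14.04°

At the threshold of sliding, static friction is at its maximum μ_s N and exactly balances the weight component along the incline: mg sin θ = μ_s mg cos θ.
Hence tan θ = μ_s = 0.25, so θ = arctan(0.25) = 14.0362°.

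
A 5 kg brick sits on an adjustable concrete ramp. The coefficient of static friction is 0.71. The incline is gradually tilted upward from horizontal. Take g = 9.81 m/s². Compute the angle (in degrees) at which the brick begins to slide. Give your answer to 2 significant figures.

At the threshold of sliding, static friction is at its maximum μ_s N and exactly balances the weight component along the incline: mg sin θ = μ_s mg cos θ.
Hence tan θ = μ_s = 0.71, so θ = arctan(0.71) = 35.3748°.

35°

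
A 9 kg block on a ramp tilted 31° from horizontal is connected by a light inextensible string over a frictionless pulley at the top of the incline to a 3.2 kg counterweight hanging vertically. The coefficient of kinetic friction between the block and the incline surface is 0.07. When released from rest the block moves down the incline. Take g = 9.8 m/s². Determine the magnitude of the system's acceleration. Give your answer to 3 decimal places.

For the block on the incline: the weight component along the slope is m₁g sin 31° = 9 × 9.8 × 0.5150 = 45.423 N and the normal force is N = m₁g cos 31° = 75.602 N.
Kinetic friction opposes the block's motion down the incline: f = μN = 0.07 × 75.602 = 5.292 N acting up the slope.
Newton's second law for the block (down-slope positive): 45.423 − 5.292 − T = 9 a. For the hanging counterweight (upward positive): T − 3.2 × 9.8 = 3.2 a.
Adding the two equations eliminates T: 8.771 = 12.2 a, so a = 0.7189 m/s².

0.719 m/s²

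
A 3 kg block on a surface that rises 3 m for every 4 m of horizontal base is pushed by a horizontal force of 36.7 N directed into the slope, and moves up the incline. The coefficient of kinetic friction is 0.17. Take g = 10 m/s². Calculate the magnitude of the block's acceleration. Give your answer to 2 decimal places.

1.18 m/s²

The horizontal push has components F cos 36.87° = 36.7 × 0.8000 = 29.360 N up the incline and F sin 36.87° = 36.7 × 0.6000 = 22.020 N pressing into the surface.
The normal force is therefore N = mg cos 36.87° + F sin 36.87° = 24.000 + 22.020 = 46.020 N, and kinetic friction down the slope is μN = 0.17 × 46.020 = 7.823 N.
Along the incline: F cos 36.87° − mg sin 36.87° − μN = ma, so 29.360 − 18.000 − 7.823 = 3 a, giving a = 1.1790 m/s².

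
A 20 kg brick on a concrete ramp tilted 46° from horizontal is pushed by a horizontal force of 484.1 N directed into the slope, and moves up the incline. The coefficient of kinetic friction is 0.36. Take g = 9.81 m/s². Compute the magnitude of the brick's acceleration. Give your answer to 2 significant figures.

The horizontal push has components F cos 46° = 484.1 × 0.6947 = 336.304 N up the incline and F sin 46° = 484.1 × 0.7193 = 348.213 N pressing into the surface.
The normal force is therefore N = mg cos 46° + F sin 46° = 136.300 + 348.213 = 484.513 N, and kinetic friction down the slope is μN = 0.36 × 484.513 = 174.425 N.
Along the incline: F cos 46° − mg sin 46° − μN = ma, so 336.304 − 141.127 − 174.425 = 20 a, giving a = 1.0376 m/s².

1.0 m/s²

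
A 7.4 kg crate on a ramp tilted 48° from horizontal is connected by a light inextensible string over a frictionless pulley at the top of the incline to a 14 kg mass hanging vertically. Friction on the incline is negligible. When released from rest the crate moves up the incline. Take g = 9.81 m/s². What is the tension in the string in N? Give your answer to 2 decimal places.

For the crate on the incline: the weight component along the slope is m₁g sin 48° = 7.4 × 9.81 × 0.7431 = 53.945 N and the normal force is N = m₁g cos 48° = 48.575 N.
Newton's second law for the crate (up-slope positive): T − 53.945 = 7.4 a. For the hanging mass (downward positive): 14 × 9.81 − T = 14 a.
Adding the two equations eliminates T: 83.395 = 21.4 a, so a = 3.8970 m/s².
Then from the hanging mass's equation, T = 14 × (9.81 − 3.8970) = 82.782 N.

82.78 N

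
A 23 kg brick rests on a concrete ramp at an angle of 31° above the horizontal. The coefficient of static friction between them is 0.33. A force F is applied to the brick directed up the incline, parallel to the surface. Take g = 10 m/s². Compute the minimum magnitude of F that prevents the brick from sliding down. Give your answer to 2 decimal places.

The normal force is N = mg cos 31° = 197.148 N. With F at its minimum the brick is on the verge of sliding down, so static friction is at its maximum μ_s N = 0.33 × 197.148 = 65.059 N and acts up the slope.
Equilibrium along the incline: F + μ_s N = mg sin 31°, so F = 118.459 − 65.059 = 53.400 N.

53.40 N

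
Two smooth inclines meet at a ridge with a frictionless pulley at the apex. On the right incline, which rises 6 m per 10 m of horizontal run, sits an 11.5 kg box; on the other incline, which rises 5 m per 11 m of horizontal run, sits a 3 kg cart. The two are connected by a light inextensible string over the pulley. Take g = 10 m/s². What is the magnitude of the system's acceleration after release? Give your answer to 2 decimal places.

Resolve each weight along its own incline: the 11.5 kg mass has component 11.5 × 10 × sin 30.96° = 59.167 N down its slope, and the 3 kg mass has 3 × 10 × sin 24.44° = 12.414 N down its slope.
The 11.5 kg side's 59.167 N exceeds the other side's 12.414 N, so that mass slides down and the 3 kg mass slides up. Taking that direction as positive, Newton's second law for the whole system gives 59.167 − 12.414 = (11.5 + 3) a, so a = 46.753 / 14.5 = 3.2243 m/s².

3.22 m/s²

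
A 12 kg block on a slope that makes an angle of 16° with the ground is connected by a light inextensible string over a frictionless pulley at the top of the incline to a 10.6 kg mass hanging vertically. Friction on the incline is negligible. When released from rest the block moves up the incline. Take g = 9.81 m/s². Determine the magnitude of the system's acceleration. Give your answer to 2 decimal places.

3.17 m/s²

For the block on the incline: the weight component along the slope is m₁g sin 16° = 12 × 9.81 × 0.2756 = 32.444 N and the normal force is N = m₁g cos 16° = 113.160 N.
Newton's second law for the block (up-slope positive): T − 32.444 = 12 a. For the hanging mass (downward positive): 10.6 × 9.81 − T = 10.6 a.
Adding the two equations eliminates T: 71.542 = 22.6 a, so a = 3.1656 m/s².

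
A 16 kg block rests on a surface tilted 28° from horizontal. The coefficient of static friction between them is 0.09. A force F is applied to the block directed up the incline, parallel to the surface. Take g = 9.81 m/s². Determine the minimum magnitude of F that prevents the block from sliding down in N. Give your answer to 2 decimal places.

The normal force is N = mg cos 28° = 138.587 N. With F at its minimum the block is on the verge of sliding down, so static friction is at its maximum μ_s N = 0.09 × 138.587 = 12.473 N and acts up the slope.
Equilibrium along the incline: F + μ_s N = mg sin 28°, so F = 73.688 − 12.473 = 61.215 N.

61.22 N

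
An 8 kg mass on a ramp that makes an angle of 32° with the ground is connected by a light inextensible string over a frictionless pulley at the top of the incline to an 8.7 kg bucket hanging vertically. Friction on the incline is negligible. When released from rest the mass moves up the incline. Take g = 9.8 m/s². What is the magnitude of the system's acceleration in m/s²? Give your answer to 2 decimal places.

2.62 m/s²

For the mass on the incline: the weight component along the slope is m₁g sin 32° = 8 × 9.8 × 0.5299 = 41.544 N and the normal force is N = m₁g cos 32° = 66.487 N.
Newton's second law for the mass (up-slope positive): T − 41.544 = 8 a. For the hanging bucket (downward positive): 8.7 × 9.8 − T = 8.7 a.
Adding the two equations eliminates T: 43.716 = 16.7 a, so a = 2.6177 m/s².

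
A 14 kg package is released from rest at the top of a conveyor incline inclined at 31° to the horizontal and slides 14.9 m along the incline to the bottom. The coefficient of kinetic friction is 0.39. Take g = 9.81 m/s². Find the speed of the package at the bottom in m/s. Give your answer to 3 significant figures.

7.27 m/s

The weight component along the incline is mg sin 31° = 70.735 N and the normal force is N = mg cos 31° = 117.723 N.
Friction up the slope is f = μN = 0.39 × 117.723 = 45.912 N, so the net downslope force is 70.735 − 45.912 = 24.823 N and a = 24.823 / 14 = 1.7731 m/s².
Starting from rest over a distance of 14.9 m, v² = 2aL = 2 × 1.7731 × 14.9 = 52.8384, so v = 7.2690 m/s.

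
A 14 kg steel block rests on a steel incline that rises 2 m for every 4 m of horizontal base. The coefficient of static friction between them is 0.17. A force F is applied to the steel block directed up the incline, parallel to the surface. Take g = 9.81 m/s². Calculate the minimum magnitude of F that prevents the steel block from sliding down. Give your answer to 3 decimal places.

40.537 N

The normal force is N = mg cos 26.57° = 122.841 N. With F at its minimum the steel block is on the verge of sliding down, so static friction is at its maximum μ_s N = 0.17 × 122.841 = 20.883 N and acts up the slope.
Equilibrium along the incline: F + μ_s N = mg sin 26.57°, so F = 61.420 − 20.883 = 40.537 N.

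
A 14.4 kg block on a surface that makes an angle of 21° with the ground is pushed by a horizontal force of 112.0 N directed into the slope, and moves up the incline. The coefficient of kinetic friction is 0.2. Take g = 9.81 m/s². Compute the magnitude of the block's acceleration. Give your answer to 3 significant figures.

The horizontal push has components F cos 21° = 112.0 × 0.9336 = 104.563 N up the incline and F sin 21° = 112.0 × 0.3584 = 40.141 N pressing into the surface.
The normal force is therefore N = mg cos 21° + F sin 21° = 131.884 + 40.141 = 172.025 N, and kinetic friction down the slope is μN = 0.2 × 172.025 = 34.405 N.
Along the incline: F cos 21° − mg sin 21° − μN = ma, so 104.563 − 50.629 − 34.405 = 14.4 a, giving a = 1.3562 m/s².

1.36 m/s²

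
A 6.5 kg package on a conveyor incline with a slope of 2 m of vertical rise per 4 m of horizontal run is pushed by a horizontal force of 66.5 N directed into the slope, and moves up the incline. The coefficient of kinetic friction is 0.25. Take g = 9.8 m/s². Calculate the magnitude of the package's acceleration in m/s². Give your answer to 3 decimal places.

The horizontal push has components F cos 26.57° = 66.5 × 0.8944 = 59.478 N up the incline and F sin 26.57° = 66.5 × 0.4472 = 29.739 N pressing into the surface.
The normal force is therefore N = mg cos 26.57° + F sin 26.57° = 56.973 + 29.739 = 86.712 N, and kinetic friction down the slope is μN = 0.25 × 86.712 = 21.678 N.
Along the incline: F cos 26.57° − mg sin 26.57° − μN = ma, so 59.478 − 28.487 − 21.678 = 6.5 a, giving a = 1.4328 m/s².

1.433 m/s²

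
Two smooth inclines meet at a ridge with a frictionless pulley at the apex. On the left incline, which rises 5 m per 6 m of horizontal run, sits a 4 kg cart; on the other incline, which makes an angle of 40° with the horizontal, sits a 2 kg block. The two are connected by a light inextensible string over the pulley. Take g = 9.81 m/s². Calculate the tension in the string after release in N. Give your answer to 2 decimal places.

Resolve each weight along its own incline: the 4 kg mass has component 4 × 9.81 × sin 39.81° = 25.121 N down its slope, and the 2 kg mass has 2 × 9.81 × sin 40° = 12.611 N down its slope.
The 4 kg side's 25.121 N exceeds the other side's 12.611 N, so that mass slides down and the 2 kg mass slides up. Taking that direction as positive, Newton's second law for the whole system gives 25.121 − 12.611 = (4 + 2) a, so a = 12.510 / 6 = 2.0850 m/s².
For the 2 kg mass (up-slope positive): T − 12.611 = 2 × 2.0850, so T = 16.781 N.

16.78 N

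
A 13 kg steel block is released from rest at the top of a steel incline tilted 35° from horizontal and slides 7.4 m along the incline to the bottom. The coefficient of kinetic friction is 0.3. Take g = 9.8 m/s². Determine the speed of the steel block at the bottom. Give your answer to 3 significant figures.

The weight component along the incline is mg sin 35° = 73.074 N and the normal force is N = mg cos 35° = 104.360 N.
Friction up the slope is f = μN = 0.3 × 104.360 = 31.308 N, so the net downslope force is 73.074 − 31.308 = 41.766 N and a = 41.766 / 13 = 3.2128 m/s².
Starting from rest over a distance of 7.4 m, v² = 2aL = 2 × 3.2128 × 7.4 = 47.5494, so v = 6.8956 m/s.

6.90 m/s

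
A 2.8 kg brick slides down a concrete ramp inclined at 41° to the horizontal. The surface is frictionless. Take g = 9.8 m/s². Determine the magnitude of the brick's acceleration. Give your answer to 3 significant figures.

6.43 m/s²

Resolving the weight along the incline: the component pulling the brick down the slope is mg sin 41° = 2.8 × 9.8 × 0.6561 = 18.003 N, and the normal force is N = mg cos 41° = 2.8 × 9.8 × 0.7547 = 20.709 N.
With no friction the net force along the incline is 18.003 N, so a = g sin 41° = 18.003 / 2.8 = 6.4296 m/s².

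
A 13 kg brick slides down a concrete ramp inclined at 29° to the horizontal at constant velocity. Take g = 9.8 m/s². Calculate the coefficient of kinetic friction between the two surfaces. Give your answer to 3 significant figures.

0.554

At constant velocity the net force along the incline is zero: mg sin 29° = μ mg cos 29°.
So μ = tan 29° = 0.4848 / 0.8746 = 0.5543.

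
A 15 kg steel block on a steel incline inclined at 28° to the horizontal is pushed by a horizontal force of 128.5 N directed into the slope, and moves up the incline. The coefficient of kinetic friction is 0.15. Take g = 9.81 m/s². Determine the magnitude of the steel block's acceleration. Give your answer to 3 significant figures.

The horizontal push has components F cos 28° = 128.5 × 0.8829 = 113.453 N up the incline and F sin 28° = 128.5 × 0.4695 = 60.331 N pressing into the surface.
The normal force is therefore N = mg cos 28° + F sin 28° = 129.919 + 60.331 = 190.250 N, and kinetic friction down the slope is μN = 0.15 × 190.250 = 28.537 N.
Along the incline: F cos 28° − mg sin 28° − μN = ma, so 113.453 − 69.087 − 28.537 = 15 a, giving a = 1.0553 m/s².

1.06 m/s²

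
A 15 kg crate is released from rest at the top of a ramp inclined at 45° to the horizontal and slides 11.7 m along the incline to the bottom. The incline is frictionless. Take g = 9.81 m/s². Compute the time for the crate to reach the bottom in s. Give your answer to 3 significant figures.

The weight component along the incline is mg sin 45° = 104.051 N and the normal force is N = mg cos 45° = 104.051 N.
With no friction, a = g sin 45° = 6.9367 m/s².
Starting from rest, L = ½at², so t = √(2L/a) = √(2 × 11.7 / 6.9367) = 1.8367 s.

1.84 s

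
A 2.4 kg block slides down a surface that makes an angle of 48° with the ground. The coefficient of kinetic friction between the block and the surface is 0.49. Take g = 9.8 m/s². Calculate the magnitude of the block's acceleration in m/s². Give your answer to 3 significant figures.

Resolving the weight along the incline: the component pulling the block down the slope is mg sin 48° = 2.4 × 9.8 × 0.7431 = 17.478 N, and the normal force is N = mg cos 48° = 2.4 × 9.8 × 0.6691 = 15.737 N.
Kinetic friction acts up the slope with magnitude f = μN = 0.49 × 15.737 = 7.711 N.
Net force along the incline is 17.478 − 7.711 = 9.767 N, so a = 9.767 / 2.4 = 4.0696 m/s².

4.07 m/s²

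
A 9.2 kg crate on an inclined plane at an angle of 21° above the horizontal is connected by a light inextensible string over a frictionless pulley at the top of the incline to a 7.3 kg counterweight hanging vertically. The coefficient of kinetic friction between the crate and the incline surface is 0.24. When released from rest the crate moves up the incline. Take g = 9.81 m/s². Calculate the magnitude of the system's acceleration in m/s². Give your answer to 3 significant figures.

1.15 m/s²

For the crate on the incline: the weight component along the slope is m₁g sin 21° = 9.2 × 9.81 × 0.3584 = 32.346 N and the normal force is N = m₁g cos 21° = 84.258 N.
Kinetic friction opposes the crate's motion up the incline: f = μN = 0.24 × 84.258 = 20.222 N acting down the slope.
Newton's second law for the crate (up-slope positive): T − 32.346 − 20.222 = 9.2 a. For the hanging counterweight (downward positive): 7.3 × 9.81 − T = 7.3 a.
Adding the two equations eliminates T: 19.045 = 16.5 a, so a = 1.1542 m/s².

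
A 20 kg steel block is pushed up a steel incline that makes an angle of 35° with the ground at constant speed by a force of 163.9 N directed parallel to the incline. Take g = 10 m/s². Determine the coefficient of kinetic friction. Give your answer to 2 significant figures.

At constant speed ΣF = 0 along the incline. The applied 163.9 N acts up the slope; the weight component mg sin 35° = 114.715 N and kinetic friction μN both act down the slope.
So 163.9 = 114.715 + μ × 163.830, giving μ = (163.9 − 114.715) / 163.830 = 0.3002.

0.30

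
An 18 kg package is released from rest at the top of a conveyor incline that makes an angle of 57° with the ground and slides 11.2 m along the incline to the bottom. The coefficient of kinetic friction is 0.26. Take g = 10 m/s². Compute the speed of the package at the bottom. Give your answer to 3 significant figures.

12.5 m/s

The weight component along the incline is mg sin 57° = 150.961 N and the normal force is N = mg cos 57° = 98.035 N.
Friction up the slope is f = μN = 0.26 × 98.035 = 25.489 N, so the net downslope force is 150.961 − 25.489 = 125.472 N and a = 125.472 / 18 = 6.9707 m/s².
Starting from rest over a distance of 11.2 m, v² = 2aL = 2 × 6.9707 × 11.2 = 156.1437, so v = 12.4957 m/s.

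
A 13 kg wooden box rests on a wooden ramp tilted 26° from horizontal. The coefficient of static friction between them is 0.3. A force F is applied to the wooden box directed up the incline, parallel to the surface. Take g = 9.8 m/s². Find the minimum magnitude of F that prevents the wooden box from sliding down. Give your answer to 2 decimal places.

21.50 N

The normal force is N = mg cos 26° = 114.506 N. With F at its minimum the wooden box is on the verge of sliding down, so static friction is at its maximum μ_s N = 0.3 × 114.506 = 34.352 N and acts up the slope.
Equilibrium along the incline: F + μ_s N = mg sin 26°, so F = 55.848 − 34.352 = 21.496 N.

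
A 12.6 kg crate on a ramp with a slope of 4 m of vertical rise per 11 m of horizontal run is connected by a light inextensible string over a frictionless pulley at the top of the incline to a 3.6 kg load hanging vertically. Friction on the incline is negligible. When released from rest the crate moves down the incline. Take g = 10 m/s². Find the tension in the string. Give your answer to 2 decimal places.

For the crate on the incline: the weight component along the slope is m₁g sin 19.98° = 12.6 × 10 × 0.3417 = 43.054 N and the normal force is N = m₁g cos 19.98° = 118.414 N.
Newton's second law for the crate (down-slope positive): 43.054 − T = 12.6 a. For the hanging load (upward positive): T − 3.6 × 10 = 3.6 a.
Adding the two equations eliminates T: 7.054 = 16.2 a, so a = 0.4354 m/s².
Then from the hanging load's equation, T = 3.6 × (10 + 0.4354) = 37.567 N.

37.57 N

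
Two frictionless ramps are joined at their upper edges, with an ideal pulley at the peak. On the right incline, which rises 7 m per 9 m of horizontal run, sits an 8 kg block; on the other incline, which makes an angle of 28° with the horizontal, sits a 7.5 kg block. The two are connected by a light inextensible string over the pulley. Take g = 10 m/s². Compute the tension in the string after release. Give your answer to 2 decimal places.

41.94 N

Resolve each weight along its own incline: the 8 kg mass has component 8 × 10 × sin 37.87° = 49.115 N down its slope, and the 7.5 kg mass has 7.5 × 10 × sin 28° = 35.210 N down its slope.
The 8 kg side's 49.115 N exceeds the other side's 35.210 N, so that mass slides down and the 7.5 kg mass slides up. Taking that direction as positive, Newton's second law for the whole system gives 49.115 − 35.210 = (8 + 7.5) a, so a = 13.905 / 15.5 = 0.8971 m/s².
For the 7.5 kg mass (up-slope positive): T − 35.210 = 7.5 × 0.8971, so T = 41.938 N.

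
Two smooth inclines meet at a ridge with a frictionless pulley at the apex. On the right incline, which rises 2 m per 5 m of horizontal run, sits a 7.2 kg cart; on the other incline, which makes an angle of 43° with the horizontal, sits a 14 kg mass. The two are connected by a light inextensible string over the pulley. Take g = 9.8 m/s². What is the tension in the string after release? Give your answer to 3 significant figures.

49.1 N

Resolve each weight along its own incline: the 7.2 kg mass has component 7.2 × 9.8 × sin 21.80° = 26.205 N down its slope, and the 14 kg mass has 14 × 9.8 × sin 43° = 93.570 N down its slope.
The 14 kg side's 93.570 N exceeds the other side's 26.205 N, so that mass slides down and the 7.2 kg mass slides up. Taking that direction as positive, Newton's second law for the whole system gives 93.570 − 26.205 = (7.2 + 14) a, so a = 67.365 / 21.2 = 3.1776 m/s².
For the 7.2 kg mass (up-slope positive): T − 26.205 = 7.2 × 3.1776, so T = 49.084 N.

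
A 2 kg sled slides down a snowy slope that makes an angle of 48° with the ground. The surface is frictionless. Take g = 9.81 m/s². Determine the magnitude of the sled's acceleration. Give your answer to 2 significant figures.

Resolving the weight along the incline: the component pulling the sled down the slope is mg sin 48° = 2 × 9.81 × 0.7431 = 14.580 N, and the normal force is N = mg cos 48° = 2 × 9.81 × 0.6691 = 13.128 N.
With no friction the net force along the incline is 14.580 N, so a = g sin 48° = 14.580 / 2 = 7.2900 m/s².

7.3 m/s²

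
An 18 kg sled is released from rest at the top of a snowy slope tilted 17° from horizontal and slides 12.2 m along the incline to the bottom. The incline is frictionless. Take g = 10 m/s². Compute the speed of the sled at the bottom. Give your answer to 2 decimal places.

8.45 m/s

The weight component along the incline is mg sin 17° = 52.627 N and the normal force is N = mg cos 17° = 172.135 N.
With no friction, a = g sin 17° = 2.9237 m/s².
Starting from rest over a distance of 12.2 m, v² = 2aL = 2 × 2.9237 × 12.2 = 71.3383, so v = 8.4462 m/s.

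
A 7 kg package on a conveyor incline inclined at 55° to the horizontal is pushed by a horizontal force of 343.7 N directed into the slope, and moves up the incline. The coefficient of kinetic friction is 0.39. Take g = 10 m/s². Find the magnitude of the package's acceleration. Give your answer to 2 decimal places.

The horizontal push has components F cos 55° = 343.7 × 0.5736 = 197.146 N up the incline and F sin 55° = 343.7 × 0.8192 = 281.559 N pressing into the surface.
The normal force is therefore N = mg cos 55° + F sin 55° = 40.152 + 281.559 = 321.711 N, and kinetic friction down the slope is μN = 0.39 × 321.711 = 125.467 N.
Along the incline: F cos 55° − mg sin 55° − μN = ma, so 197.146 − 57.344 − 125.467 = 7 a, giving a = 2.0479 m/s².

2.05 m/s²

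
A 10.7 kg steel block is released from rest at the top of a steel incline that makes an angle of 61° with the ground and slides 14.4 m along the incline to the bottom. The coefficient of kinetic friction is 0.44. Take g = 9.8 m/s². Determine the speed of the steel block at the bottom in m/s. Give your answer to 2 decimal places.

13.66 m/s

The weight component along the incline is mg sin 61° = 91.713 N and the normal force is N = mg cos 61° = 50.837 N.
Friction up the slope is f = μN = 0.44 × 50.837 = 22.368 N, so the net downslope force is 91.713 − 22.368 = 69.345 N and a = 69.345 / 10.7 = 6.4808 m/s².
Starting from rest over a distance of 14.4 m, v² = 2aL = 2 × 6.4808 × 14.4 = 186.6470, so v = 13.6619 m/s.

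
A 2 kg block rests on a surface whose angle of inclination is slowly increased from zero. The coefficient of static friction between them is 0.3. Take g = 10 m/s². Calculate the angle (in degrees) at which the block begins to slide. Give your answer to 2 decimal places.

16.70°

At the threshold of sliding, static friction is at its maximum μ_s N and exactly balances the weight component along the incline: mg sin θ = μ_s mg cos θ.
Hence tan θ = μ_s = 0.3, so θ = arctan(0.3) = 16.6992°.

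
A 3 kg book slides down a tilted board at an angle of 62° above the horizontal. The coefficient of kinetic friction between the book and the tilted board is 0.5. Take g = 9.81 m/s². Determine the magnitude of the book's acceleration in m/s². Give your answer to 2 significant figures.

6.4 m/s²

Resolving the weight along the incline: the component pulling the book down the slope is mg sin 62° = 3 × 9.81 × 0.8829 = 25.984 N, and the normal force is N = mg cos 62° = 3 × 9.81 × 0.4695 = 13.817 N.
Kinetic friction acts up the slope with magnitude f = μN = 0.5 × 13.817 = 6.909 N.
Net force along the incline is 25.984 − 6.909 = 19.075 N, so a = 19.075 / 3 = 6.3583 m/s².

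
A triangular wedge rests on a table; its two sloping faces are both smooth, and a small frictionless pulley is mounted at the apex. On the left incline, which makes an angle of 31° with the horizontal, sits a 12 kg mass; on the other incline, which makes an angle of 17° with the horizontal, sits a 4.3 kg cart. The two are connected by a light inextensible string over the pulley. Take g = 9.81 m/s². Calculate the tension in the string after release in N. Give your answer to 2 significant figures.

25 N

Resolve each weight along its own incline: the 12 kg mass has component 12 × 9.81 × sin 31° = 60.630 N down its slope, and the 4.3 kg mass has 4.3 × 9.81 × sin 17° = 12.333 N down its slope.
The 12 kg side's 60.630 N exceeds the other side's 12.333 N, so that mass slides down and the 4.3 kg mass slides up. Taking that direction as positive, Newton's second law for the whole system gives 60.630 − 12.333 = (12 + 4.3) a, so a = 48.297 / 16.3 = 2.9630 m/s².
For the 4.3 kg mass (up-slope positive): T − 12.333 = 4.3 × 2.9630, so T = 25.074 N.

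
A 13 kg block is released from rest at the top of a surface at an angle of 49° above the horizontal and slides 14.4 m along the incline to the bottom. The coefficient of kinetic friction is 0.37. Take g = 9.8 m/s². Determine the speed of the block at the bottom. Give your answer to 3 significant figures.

The weight component along the incline is mg sin 49° = 96.150 N and the normal force is N = mg cos 49° = 83.582 N.
Friction up the slope is f = μN = 0.37 × 83.582 = 30.925 N, so the net downslope force is 96.150 − 30.925 = 65.225 N and a = 65.225 / 13 = 5.0173 m/s².
Starting from rest over a distance of 14.4 m, v² = 2aL = 2 × 5.0173 × 14.4 = 144.4982, so v = 12.0207 m/s.

12.0 m/s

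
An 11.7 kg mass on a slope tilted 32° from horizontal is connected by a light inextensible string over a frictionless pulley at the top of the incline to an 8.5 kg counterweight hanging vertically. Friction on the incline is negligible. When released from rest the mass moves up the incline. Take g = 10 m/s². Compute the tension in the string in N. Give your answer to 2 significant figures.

For the mass on the incline: the weight component along the slope is m₁g sin 32° = 11.7 × 10 × 0.5299 = 61.998 N and the normal force is N = m₁g cos 32° = 99.222 N.
Newton's second law for the mass (up-slope positive): T − 61.998 = 11.7 a. For the hanging counterweight (downward positive): 8.5 × 10 − T = 8.5 a.
Adding the two equations eliminates T: 23.002 = 20.2 a, so a = 1.1387 m/s².
Then from the hanging counterweight's equation, T = 8.5 × (10 − 1.1387) = 75.321 N.

75 N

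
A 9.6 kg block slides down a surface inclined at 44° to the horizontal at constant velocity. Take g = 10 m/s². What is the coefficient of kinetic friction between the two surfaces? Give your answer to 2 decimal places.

At constant velocity the net force along the incline is zero: mg sin 44° = μ mg cos 44°.
So μ = tan 44° = 0.6947 / 0.7193 = 0.9658.

0.97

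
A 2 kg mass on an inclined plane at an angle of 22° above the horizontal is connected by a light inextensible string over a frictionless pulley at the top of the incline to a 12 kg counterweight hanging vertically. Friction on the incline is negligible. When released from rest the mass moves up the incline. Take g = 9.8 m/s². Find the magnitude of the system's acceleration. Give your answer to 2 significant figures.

7.9 m/s²

For the mass on the incline: the weight component along the slope is m₁g sin 22° = 2 × 9.8 × 0.3746 = 7.342 N and the normal force is N = m₁g cos 22° = 18.173 N.
Newton's second law for the mass (up-slope positive): T − 7.342 = 2 a. For the hanging counterweight (downward positive): 12 × 9.8 − T = 12 a.
Adding the two equations eliminates T: 110.258 = 14 a, so a = 7.8756 m/s².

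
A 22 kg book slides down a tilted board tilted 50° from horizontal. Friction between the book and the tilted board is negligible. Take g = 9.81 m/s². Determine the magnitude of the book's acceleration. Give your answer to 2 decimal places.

7.51 m/s²

Resolving the weight along the incline: the component pulling the book down the slope is mg sin 50° = 22 × 9.81 × 0.7660 = 165.318 N, and the normal force is N = mg cos 50° = 22 × 9.81 × 0.6428 = 138.729 N.
With no friction the net force along the incline is 165.318 N, so a = g sin 50° = 165.318 / 22 = 7.5145 m/s².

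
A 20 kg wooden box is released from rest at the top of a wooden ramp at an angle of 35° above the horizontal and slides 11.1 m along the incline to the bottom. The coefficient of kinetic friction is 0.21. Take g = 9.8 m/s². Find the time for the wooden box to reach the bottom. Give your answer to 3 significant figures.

The weight component along the incline is mg sin 35° = 112.421 N and the normal force is N = mg cos 35° = 160.554 N.
Friction up the slope is f = μN = 0.21 × 160.554 = 33.716 N, so the net downslope force is 112.421 − 33.716 = 78.705 N and a = 78.705 / 20 = 3.9352 m/s².
Starting from rest, L = ½at², so t = √(2L/a) = √(2 × 11.1 / 3.9352) = 2.3752 s.

2.38 s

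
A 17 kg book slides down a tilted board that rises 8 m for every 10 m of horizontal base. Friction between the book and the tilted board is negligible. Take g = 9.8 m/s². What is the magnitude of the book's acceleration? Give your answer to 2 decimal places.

Resolving the weight along the incline: the component pulling the book down the slope is mg sin 38.66° = 17 × 9.8 × 0.6247 = 104.075 N, and the normal force is N = mg cos 38.66° = 17 × 9.8 × 0.7809 = 130.098 N.
With no friction the net force along the incline is 104.075 N, so a = g sin 38.66° = 104.075 / 17 = 6.1221 m/s².

6.12 m/s²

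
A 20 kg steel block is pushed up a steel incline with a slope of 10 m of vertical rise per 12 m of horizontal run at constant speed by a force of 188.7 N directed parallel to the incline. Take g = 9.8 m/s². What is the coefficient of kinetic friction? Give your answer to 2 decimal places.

0.42

At constant speed ΣF = 0 along the incline. The applied 188.7 N acts up the slope; the weight component mg sin 39.81° = 125.476 N and kinetic friction μN both act down the slope.
So 188.7 = 125.476 + μ × 150.571, giving μ = (188.7 − 125.476) / 150.571 = 0.4199.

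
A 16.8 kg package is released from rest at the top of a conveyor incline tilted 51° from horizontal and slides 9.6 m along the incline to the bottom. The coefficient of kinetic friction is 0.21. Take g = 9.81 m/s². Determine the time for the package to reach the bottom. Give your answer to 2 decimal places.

1.74 s

The weight component along the incline is mg sin 51° = 128.080 N and the normal force is N = mg cos 51° = 103.717 N.
Friction up the slope is f = μN = 0.21 × 103.717 = 21.781 N, so the net downslope force is 128.080 − 21.781 = 106.299 N and a = 106.299 / 16.8 = 6.3273 m/s².
Starting from rest, L = ½at², so t = √(2L/a) = √(2 × 9.6 / 6.3273) = 1.7420 s.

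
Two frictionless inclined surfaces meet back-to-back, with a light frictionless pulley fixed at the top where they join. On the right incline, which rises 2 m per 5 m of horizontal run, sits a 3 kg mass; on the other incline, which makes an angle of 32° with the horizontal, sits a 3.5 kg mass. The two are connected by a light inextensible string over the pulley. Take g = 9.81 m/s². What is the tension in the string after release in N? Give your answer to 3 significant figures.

Resolve each weight along its own incline: the 3 kg mass has component 3 × 9.81 × sin 21.80° = 10.930 N down its slope, and the 3.5 kg mass has 3.5 × 9.81 × sin 32° = 18.195 N down its slope.
The 3.5 kg side's 18.195 N exceeds the other side's 10.930 N, so that mass slides down and the 3 kg mass slides up. Taking that direction as positive, Newton's second law for the whole system gives 18.195 − 10.930 = (3 + 3.5) a, so a = 7.265 / 6.5 = 1.1177 m/s².
For the 3 kg mass (up-slope positive): T − 10.930 = 3 × 1.1177, so T = 14.283 N.

14.3 N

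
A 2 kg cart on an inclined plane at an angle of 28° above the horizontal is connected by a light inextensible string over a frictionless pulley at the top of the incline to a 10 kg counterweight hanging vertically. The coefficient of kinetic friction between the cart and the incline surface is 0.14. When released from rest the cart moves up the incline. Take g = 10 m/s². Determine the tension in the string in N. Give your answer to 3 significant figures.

For the cart on the incline: the weight component along the slope is m₁g sin 28° = 2 × 10 × 0.4695 = 9.390 N and the normal force is N = m₁g cos 28° = 17.659 N.
Kinetic friction opposes the cart's motion up the incline: f = μN = 0.14 × 17.659 = 2.472 N acting down the slope.
Newton's second law for the cart (up-slope positive): T − 9.390 − 2.472 = 2 a. For the hanging counterweight (downward positive): 10 × 10 − T = 10 a.
Adding the two equations eliminates T: 88.138 = 12 a, so a = 7.3448 m/s².
Then from the hanging counterweight's equation, T = 10 × (10 − 7.3448) = 26.552 N.

26.6 N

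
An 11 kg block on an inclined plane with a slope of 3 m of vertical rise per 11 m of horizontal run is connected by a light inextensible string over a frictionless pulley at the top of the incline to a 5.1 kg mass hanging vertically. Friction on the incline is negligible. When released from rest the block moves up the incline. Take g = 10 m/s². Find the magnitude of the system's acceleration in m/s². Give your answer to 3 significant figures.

For the block on the incline: the weight component along the slope is m₁g sin 15.26° = 11 × 10 × 0.2631 = 28.941 N and the normal force is N = m₁g cos 15.26° = 106.124 N.
Newton's second law for the block (up-slope positive): T − 28.941 = 11 a. For the hanging mass (downward positive): 5.1 × 10 − T = 5.1 a.
Adding the two equations eliminates T: 22.059 = 16.1 a, so a = 1.3701 m/s².

1.37 m/s²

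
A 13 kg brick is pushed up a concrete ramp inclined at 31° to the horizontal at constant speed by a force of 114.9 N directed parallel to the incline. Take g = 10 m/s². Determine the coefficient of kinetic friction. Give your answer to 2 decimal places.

At constant speed ΣF = 0 along the incline. The applied 114.9 N acts up the slope; the weight component mg sin 31° = 66.955 N and kinetic friction μN both act down the slope.
So 114.9 = 66.955 + μ × 111.432, giving μ = (114.9 − 66.955) / 111.432 = 0.4303.

0.43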